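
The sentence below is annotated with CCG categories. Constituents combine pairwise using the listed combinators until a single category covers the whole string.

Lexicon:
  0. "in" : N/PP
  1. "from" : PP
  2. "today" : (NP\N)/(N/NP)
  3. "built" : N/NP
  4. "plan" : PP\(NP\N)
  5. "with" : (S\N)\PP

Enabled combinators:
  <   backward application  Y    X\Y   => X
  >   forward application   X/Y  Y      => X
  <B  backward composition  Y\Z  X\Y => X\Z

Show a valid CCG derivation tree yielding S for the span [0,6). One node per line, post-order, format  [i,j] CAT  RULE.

[0,1] N/PP  lex  "in"
[1,2] PP  lex  "from"
[0,2] N  >  k=1
[2,3] (NP\N)/(N/NP)  lex  "today"
[3,4] N/NP  lex  "built"
[2,4] NP\N  >  k=3
[4,5] PP\(NP\N)  lex  "plan"
[2,5] PP  <  k=4
[5,6] (S\N)\PP  lex  "with"
[2,6] S\N  <  k=5
[0,6] S  <  k=2

[0,6] S   <
  [0,2] N   >
    [0,1] "in" : N/PP
    [1,2] "from" : PP
  [2,6] S\N   <
    [2,5] PP   <
      [2,4] NP\N   >
        [2,3] "today" : (NP\N)/(N/NP)
        [3,4] "built" : N/NP
      [4,5] "plan" : PP\(NP\N)
    [5,6] "with" : (S\N)\PP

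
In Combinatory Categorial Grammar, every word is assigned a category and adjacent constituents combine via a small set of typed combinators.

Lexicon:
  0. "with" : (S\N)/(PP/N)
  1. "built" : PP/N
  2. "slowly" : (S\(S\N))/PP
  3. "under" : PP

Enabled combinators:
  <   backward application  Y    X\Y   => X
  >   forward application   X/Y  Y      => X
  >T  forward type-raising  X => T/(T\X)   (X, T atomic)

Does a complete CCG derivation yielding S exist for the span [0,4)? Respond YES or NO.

YES

[0,4] S   <
  [0,2] S\N   >
    [0,1] "with" : (S\N)/(PP/N)
    [1,2] "built" : PP/N
  [2,4] S\(S\N)   >
    [2,3] "slowly" : (S\(S\N))/PP
    [3,4] "under" : PP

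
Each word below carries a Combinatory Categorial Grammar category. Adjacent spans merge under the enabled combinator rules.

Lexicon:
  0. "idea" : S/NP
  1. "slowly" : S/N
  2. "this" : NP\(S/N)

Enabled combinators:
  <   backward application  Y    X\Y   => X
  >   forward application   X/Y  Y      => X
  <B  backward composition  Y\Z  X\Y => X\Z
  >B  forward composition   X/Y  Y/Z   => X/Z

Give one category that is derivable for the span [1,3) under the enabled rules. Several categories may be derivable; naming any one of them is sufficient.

NP

[0,3] S   >
  [0,1] "idea" : S/NP
  [1,3] NP   <
    [1,2] "slowly" : S/N
    [2,3] "this" : NP\(S/N)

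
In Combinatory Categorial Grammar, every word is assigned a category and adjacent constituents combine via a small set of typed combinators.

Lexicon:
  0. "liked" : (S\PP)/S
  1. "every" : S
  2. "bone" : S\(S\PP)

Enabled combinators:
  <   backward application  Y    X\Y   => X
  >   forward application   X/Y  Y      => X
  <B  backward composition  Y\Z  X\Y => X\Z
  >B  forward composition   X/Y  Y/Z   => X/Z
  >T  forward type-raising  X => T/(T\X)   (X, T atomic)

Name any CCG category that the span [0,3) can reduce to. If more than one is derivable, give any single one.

[0,3] S   <
  [0,2] S\PP   >
    [0,1] "liked" : (S\PP)/S
    [1,2] "every" : S
  [2,3] "bone" : S\(S\PP)

S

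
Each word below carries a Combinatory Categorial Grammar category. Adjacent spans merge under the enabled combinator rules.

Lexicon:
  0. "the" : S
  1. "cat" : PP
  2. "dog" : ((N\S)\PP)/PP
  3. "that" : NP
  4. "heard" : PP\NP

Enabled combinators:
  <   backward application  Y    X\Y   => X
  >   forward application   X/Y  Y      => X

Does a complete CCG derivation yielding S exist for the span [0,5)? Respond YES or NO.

S PP ((N\S)\PP)/PP NP PP\NP
CKY chart[0,5] = {N}; S ∉ chart

NO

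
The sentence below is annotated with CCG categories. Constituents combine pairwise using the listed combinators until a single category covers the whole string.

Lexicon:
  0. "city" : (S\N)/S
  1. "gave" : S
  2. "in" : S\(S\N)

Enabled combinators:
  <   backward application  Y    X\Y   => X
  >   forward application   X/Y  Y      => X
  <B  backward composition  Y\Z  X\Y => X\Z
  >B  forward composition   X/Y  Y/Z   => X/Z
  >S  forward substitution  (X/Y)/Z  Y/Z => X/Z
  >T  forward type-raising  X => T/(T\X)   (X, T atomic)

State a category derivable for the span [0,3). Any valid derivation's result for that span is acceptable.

S

[0,3] S   <
  [0,2] S\N   >
    [0,1] "city" : (S\N)/S
    [1,2] "gave" : S
  [2,3] "in" : S\(S\N)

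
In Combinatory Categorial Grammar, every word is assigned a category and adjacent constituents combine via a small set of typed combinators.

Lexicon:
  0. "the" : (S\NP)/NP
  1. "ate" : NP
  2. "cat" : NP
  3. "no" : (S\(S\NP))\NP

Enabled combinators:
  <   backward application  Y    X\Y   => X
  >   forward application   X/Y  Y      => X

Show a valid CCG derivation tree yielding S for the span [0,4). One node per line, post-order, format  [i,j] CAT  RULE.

[0,4] S   <
  [0,2] S\NP   >
    [0,1] "the" : (S\NP)/NP
    [1,2] "ate" : NP
  [2,4] S\(S\NP)   <
    [2,3] "cat" : NP
    [3,4] "no" : (S\(S\NP))\NP

[0,1] (S\NP)/NP  lex  "the"
[1,2] NP  lex  "ate"
[0,2] S\NP  >  k=1
[2,3] NP  lex  "cat"
[3,4] (S\(S\NP))\NP  lex  "no"
[2,4] S\(S\NP)  <  k=3
[0,4] S  <  k=2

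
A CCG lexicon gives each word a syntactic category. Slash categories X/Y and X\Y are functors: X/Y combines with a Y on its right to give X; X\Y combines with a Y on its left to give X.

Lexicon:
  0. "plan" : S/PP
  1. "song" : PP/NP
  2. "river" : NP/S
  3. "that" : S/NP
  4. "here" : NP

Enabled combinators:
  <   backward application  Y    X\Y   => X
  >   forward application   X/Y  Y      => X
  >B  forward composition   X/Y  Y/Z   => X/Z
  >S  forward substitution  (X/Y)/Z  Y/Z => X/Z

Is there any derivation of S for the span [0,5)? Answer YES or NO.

[0,5] S   >
  [0,2] S/NP   >B
    [0,1] "plan" : S/PP
    [1,2] "song" : PP/NP
  [2,5] NP   >
    [2,3] "river" : NP/S
    [3,5] S   >
      [3,4] "that" : S/NP
      [4,5] "here" : NP

YES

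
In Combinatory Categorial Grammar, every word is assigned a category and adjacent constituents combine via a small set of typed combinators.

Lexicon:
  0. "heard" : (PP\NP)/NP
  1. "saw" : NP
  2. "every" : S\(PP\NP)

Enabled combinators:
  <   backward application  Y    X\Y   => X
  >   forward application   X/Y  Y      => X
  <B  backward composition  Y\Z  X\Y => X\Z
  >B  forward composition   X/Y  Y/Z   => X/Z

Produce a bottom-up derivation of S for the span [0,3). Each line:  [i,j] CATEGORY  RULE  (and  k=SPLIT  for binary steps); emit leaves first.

[0,3] S   <
  [0,2] PP\NP   >
    [0,1] "heard" : (PP\NP)/NP
    [1,2] "saw" : NP
  [2,3] "every" : S\(PP\NP)

[0,1] (PP\NP)/NP  lex  "heard"
[1,2] NP  lex  "saw"
[0,2] PP\NP  >  k=1
[2,3] S\(PP\NP)  lex  "every"
[0,3] S  <  k=2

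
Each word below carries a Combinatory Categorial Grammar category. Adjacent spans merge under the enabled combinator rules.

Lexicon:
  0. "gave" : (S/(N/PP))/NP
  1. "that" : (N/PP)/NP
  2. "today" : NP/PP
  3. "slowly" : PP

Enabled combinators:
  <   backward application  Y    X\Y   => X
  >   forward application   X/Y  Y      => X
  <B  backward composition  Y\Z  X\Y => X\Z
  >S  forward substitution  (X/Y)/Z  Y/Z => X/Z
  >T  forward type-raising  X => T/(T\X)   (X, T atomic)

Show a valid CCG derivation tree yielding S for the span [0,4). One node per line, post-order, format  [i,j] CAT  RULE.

[0,1] (S/(N/PP))/NP  lex  "gave"
[1,2] (N/PP)/NP  lex  "that"
[0,2] S/NP  >S  k=1
[2,3] NP/PP  lex  "today"
[3,4] PP  lex  "slowly"
[2,4] NP  >  k=3
[0,4] S  >  k=2

[0,4] S   >
  [0,2] S/NP   >S
    [0,1] "gave" : (S/(N/PP))/NP
    [1,2] "that" : (N/PP)/NP
  [2,4] NP   >
    [2,3] "today" : NP/PP
    [3,4] "slowly" : PP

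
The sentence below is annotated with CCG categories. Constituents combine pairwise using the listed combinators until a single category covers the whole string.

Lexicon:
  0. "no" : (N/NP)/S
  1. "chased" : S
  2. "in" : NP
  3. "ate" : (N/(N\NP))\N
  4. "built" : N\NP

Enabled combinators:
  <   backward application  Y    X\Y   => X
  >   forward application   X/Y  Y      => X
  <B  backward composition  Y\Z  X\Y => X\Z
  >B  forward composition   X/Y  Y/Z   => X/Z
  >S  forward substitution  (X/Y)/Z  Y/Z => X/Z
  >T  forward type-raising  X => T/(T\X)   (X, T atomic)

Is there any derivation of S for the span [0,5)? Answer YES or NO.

(N/NP)/S S NP (N/(N\NP))\N N\NP
CKY chart[0,5] = {N, N/(N\N), NP/(NP\N), PP/(PP\N), S/(S\N)}; S ∉ chart

NO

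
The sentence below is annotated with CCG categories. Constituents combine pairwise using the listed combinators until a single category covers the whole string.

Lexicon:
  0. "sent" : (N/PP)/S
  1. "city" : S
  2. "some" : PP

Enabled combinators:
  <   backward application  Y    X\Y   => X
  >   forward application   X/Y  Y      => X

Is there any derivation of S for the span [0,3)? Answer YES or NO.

(N/PP)/S S PP
CKY chart[0,3] = {N}; S ∉ chart

NO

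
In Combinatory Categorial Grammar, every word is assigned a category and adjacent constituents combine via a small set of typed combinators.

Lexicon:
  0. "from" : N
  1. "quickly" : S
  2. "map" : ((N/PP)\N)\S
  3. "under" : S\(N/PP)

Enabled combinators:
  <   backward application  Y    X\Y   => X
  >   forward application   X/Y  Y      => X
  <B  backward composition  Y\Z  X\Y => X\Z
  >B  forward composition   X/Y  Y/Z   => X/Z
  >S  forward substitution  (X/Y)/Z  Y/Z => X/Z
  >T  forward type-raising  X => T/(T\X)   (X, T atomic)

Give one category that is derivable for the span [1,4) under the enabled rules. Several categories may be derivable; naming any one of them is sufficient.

S\N

[0,4] S   <
  [0,1] "from" : N
  [1,4] S\N   <B
    [1,3] (N/PP)\N   <
      [1,2] "quickly" : S
      [2,3] "map" : ((N/PP)\N)\S
    [3,4] "under" : S\(N/PP)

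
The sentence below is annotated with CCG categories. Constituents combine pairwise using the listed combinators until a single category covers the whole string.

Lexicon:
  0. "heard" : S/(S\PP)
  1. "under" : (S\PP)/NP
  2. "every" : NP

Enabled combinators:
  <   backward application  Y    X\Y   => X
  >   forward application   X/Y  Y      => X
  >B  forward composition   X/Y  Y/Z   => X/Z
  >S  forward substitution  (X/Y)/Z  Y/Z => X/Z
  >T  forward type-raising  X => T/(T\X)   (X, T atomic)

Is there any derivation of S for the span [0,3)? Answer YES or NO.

YES

[0,3] S   >
  [0,1] "heard" : S/(S\PP)
  [1,3] S\PP   >
    [1,2] "under" : (S\PP)/NP
    [2,3] "every" : NP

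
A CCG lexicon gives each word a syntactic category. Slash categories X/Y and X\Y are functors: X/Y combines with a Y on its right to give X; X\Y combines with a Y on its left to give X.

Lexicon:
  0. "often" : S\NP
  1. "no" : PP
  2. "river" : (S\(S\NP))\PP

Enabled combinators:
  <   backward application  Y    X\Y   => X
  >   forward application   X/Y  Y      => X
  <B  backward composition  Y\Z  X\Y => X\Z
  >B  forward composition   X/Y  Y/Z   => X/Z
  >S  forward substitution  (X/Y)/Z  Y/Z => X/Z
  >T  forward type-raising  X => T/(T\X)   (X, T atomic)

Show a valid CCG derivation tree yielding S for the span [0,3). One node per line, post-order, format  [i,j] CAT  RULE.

[0,3] S   <
  [0,1] "often" : S\NP
  [1,3] S\(S\NP)   <
    [1,2] "no" : PP
    [2,3] "river" : (S\(S\NP))\PP

[0,1] S\NP  lex  "often"
[1,2] PP  lex  "no"
[2,3] (S\(S\NP))\PP  lex  "river"
[1,3] S\(S\NP)  <  k=2
[0,3] S  <  k=1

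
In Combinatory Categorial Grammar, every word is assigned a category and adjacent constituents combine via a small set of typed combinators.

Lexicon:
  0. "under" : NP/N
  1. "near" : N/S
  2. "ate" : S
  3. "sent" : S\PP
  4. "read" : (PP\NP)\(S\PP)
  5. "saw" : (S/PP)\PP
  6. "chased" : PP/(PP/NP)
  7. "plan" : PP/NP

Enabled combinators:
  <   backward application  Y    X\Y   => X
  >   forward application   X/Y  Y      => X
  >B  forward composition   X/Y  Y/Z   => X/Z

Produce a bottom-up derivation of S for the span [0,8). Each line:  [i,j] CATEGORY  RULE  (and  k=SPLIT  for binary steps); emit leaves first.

[0,8] S   >
  [0,6] S/PP   <
    [0,5] PP   <
      [0,3] NP   >
        [0,1] "under" : NP/N
        [1,3] N   >
          [1,2] "near" : N/S
          [2,3] "ate" : S
      [3,5] PP\NP   <
        [3,4] "sent" : S\PP
        [4,5] "read" : (PP\NP)\(S\PP)
    [5,6] "saw" : (S/PP)\PP
  [6,8] PP   >
    [6,7] "chased" : PP/(PP/NP)
    [7,8] "plan" : PP/NP

[0,1] NP/N  lex  "under"
[1,2] N/S  lex  "near"
[2,3] S  lex  "ate"
[1,3] N  >  k=2
[0,3] NP  >  k=1
[3,4] S\PP  lex  "sent"
[4,5] (PP\NP)\(S\PP)  lex  "read"
[3,5] PP\NP  <  k=4
[0,5] PP  <  k=3
[5,6] (S/PP)\PP  lex  "saw"
[0,6] S/PP  <  k=5
[6,7] PP/(PP/NP)  lex  "chased"
[7,8] PP/NP  lex  "plan"
[6,8] PP  >  k=7
[0,8] S  >  k=6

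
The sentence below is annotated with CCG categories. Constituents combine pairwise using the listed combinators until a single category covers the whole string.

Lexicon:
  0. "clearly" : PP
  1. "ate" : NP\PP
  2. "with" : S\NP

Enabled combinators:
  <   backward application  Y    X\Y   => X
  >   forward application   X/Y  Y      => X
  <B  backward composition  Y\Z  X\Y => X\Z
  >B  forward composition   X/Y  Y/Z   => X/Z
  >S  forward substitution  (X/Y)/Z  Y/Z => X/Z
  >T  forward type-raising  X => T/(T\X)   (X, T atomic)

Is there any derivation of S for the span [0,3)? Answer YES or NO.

YES

[0,3] S   <
  [0,2] NP   <
    [0,1] "clearly" : PP
    [1,2] "ate" : NP\PP
  [2,3] "with" : S\NP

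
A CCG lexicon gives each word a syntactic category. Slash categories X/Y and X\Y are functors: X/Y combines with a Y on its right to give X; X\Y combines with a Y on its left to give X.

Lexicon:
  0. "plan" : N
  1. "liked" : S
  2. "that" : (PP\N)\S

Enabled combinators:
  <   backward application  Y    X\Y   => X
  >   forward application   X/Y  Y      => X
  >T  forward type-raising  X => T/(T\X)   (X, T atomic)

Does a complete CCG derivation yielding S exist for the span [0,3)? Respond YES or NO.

N S (PP\N)\S
CKY chart[0,3] = {N/(N\PP), NP/(NP\PP), PP, PP/(PP\PP), S/(S\PP)}; S ∉ chart

NO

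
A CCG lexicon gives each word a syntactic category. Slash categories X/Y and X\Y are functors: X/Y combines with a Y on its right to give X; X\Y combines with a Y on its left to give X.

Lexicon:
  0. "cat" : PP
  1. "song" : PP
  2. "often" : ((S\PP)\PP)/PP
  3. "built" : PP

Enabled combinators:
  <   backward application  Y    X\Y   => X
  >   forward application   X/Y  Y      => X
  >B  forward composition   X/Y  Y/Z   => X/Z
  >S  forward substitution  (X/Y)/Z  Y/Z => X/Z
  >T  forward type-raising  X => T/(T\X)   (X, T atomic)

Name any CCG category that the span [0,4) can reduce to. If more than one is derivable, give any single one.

[0,4] S   <
  [0,1] "cat" : PP
  [1,4] S\PP   <
    [1,2] "song" : PP
    [2,4] (S\PP)\PP   >
      [2,3] "often" : ((S\PP)\PP)/PP
      [3,4] "built" : PP

S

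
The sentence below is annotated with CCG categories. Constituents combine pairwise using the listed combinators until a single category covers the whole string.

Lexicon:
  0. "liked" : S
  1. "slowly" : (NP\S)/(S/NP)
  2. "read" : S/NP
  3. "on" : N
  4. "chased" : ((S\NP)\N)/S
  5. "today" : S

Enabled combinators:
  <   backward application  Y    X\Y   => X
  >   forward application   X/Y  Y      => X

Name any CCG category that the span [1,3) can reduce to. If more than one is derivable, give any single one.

[0,6] S   <
  [0,3] NP   <
    [0,1] "liked" : S
    [1,3] NP\S   >
      [1,2] "slowly" : (NP\S)/(S/NP)
      [2,3] "read" : S/NP
  [3,6] S\NP   <
    [3,4] "on" : N
    [4,6] (S\NP)\N   >
      [4,5] "chased" : ((S\NP)\N)/S
      [5,6] "today" : S

NP\S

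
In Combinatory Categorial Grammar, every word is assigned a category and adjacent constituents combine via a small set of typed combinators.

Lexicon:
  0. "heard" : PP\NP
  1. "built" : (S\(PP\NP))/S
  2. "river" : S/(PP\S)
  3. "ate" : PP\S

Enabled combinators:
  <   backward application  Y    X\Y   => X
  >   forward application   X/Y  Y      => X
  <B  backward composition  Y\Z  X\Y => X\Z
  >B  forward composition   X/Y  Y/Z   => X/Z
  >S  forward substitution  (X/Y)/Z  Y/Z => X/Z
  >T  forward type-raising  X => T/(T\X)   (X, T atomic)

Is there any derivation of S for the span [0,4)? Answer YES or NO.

[0,4] S   <
  [0,1] "heard" : PP\NP
  [1,4] S\(PP\NP)   >
    [1,2] "built" : (S\(PP\NP))/S
    [2,4] S   >
      [2,3] "river" : S/(PP\S)
      [3,4] "ate" : PP\S

YES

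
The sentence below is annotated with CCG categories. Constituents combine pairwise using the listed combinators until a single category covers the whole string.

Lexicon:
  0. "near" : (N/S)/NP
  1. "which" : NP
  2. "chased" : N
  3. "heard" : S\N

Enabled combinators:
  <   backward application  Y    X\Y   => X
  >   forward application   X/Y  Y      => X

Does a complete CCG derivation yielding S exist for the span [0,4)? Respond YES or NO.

NO

(N/S)/NP NP N S\N
CKY chart[0,4] = {N}; S ∉ chart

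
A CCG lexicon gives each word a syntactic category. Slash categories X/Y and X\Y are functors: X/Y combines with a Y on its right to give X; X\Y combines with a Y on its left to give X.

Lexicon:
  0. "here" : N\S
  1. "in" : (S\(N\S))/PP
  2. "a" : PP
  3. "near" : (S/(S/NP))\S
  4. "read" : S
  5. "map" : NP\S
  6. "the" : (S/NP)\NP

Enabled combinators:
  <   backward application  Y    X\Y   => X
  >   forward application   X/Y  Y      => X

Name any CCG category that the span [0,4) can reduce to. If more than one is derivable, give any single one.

[0,7] S   >
  [0,4] S/(S/NP)   <
    [0,3] S   <
      [0,1] "here" : N\S
      [1,3] S\(N\S)   >
        [1,2] "in" : (S\(N\S))/PP
        [2,3] "a" : PP
    [3,4] "near" : (S/(S/NP))\S
  [4,7] S/NP   <
    [4,6] NP   <
      [4,5] "read" : S
      [5,6] "map" : NP\S
    [6,7] "the" : (S/NP)\NP

S/(S/NP)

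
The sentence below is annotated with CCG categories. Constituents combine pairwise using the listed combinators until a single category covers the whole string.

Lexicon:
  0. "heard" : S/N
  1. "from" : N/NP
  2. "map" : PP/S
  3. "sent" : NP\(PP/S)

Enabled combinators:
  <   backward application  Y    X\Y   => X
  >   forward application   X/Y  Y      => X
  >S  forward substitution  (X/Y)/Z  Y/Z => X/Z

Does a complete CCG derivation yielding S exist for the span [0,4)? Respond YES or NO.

[0,4] S   >
  [0,1] "heard" : S/N
  [1,4] N   >
    [1,2] "from" : N/NP
    [2,4] NP   <
      [2,3] "map" : PP/S
      [3,4] "sent" : NP\(PP/S)

YES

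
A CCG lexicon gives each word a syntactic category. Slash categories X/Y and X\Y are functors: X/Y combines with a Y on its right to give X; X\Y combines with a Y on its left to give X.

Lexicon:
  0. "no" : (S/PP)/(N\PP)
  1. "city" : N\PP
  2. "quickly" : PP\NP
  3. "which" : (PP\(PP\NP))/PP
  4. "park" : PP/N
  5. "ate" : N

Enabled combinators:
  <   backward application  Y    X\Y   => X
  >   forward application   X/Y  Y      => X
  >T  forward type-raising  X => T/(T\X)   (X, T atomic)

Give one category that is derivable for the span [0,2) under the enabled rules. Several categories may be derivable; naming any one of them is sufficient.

[0,6] S   >
  [0,2] S/PP   >
    [0,1] "no" : (S/PP)/(N\PP)
    [1,2] "city" : N\PP
  [2,6] PP   <
    [2,3] "quickly" : PP\NP
    [3,6] PP\(PP\NP)   >
      [3,4] "which" : (PP\(PP\NP))/PP
      [4,6] PP   >
        [4,5] "park" : PP/N
        [5,6] "ate" : N

S/PP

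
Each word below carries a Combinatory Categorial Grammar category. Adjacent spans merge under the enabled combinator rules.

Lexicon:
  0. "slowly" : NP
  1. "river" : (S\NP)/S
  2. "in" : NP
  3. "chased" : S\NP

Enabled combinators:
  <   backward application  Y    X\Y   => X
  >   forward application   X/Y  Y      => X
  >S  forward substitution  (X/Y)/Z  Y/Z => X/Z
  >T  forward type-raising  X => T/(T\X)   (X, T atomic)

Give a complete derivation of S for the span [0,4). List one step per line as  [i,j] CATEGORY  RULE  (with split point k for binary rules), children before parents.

[0,1] NP  lex  "slowly"
[1,2] (S\NP)/S  lex  "river"
[2,3] NP  lex  "in"
[3,4] S\NP  lex  "chased"
[2,4] S  <  k=3
[1,4] S\NP  >  k=2
[0,4] S  <  k=1

[0,4] S   <
  [0,1] "slowly" : NP
  [1,4] S\NP   >
    [1,2] "river" : (S\NP)/S
    [2,4] S   <
      [2,3] "in" : NP
      [3,4] "chased" : S\NP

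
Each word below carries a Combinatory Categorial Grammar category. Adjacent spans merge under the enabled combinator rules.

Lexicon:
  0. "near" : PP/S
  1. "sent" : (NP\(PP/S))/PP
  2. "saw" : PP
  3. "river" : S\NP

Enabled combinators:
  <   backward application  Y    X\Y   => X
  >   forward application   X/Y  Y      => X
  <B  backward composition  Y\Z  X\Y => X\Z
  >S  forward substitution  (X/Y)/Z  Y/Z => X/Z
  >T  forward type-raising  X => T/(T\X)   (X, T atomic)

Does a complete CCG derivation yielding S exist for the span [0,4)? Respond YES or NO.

[0,4] S   <
  [0,3] NP   <
    [0,1] "near" : PP/S
    [1,3] NP\(PP/S)   >
      [1,2] "sent" : (NP\(PP/S))/PP
      [2,3] "saw" : PP
  [3,4] "river" : S\NP

YES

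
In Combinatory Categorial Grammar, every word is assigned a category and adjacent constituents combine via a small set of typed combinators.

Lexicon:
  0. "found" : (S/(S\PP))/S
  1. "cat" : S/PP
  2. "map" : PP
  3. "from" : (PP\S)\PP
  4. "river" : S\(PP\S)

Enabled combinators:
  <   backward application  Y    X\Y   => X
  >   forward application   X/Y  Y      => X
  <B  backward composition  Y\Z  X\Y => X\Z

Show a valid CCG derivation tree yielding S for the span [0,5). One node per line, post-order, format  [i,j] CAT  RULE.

[0,1] (S/(S\PP))/S  lex  "found"
[1,2] S/PP  lex  "cat"
[2,3] PP  lex  "map"
[1,3] S  >  k=2
[0,3] S/(S\PP)  >  k=1
[3,4] (PP\S)\PP  lex  "from"
[4,5] S\(PP\S)  lex  "river"
[3,5] S\PP  <B  k=4
[0,5] S  >  k=3

[0,5] S   >
  [0,3] S/(S\PP)   >
    [0,1] "found" : (S/(S\PP))/S
    [1,3] S   >
      [1,2] "cat" : S/PP
      [2,3] "map" : PP
  [3,5] S\PP   <B
    [3,4] "from" : (PP\S)\PP
    [4,5] "river" : S\(PP\S)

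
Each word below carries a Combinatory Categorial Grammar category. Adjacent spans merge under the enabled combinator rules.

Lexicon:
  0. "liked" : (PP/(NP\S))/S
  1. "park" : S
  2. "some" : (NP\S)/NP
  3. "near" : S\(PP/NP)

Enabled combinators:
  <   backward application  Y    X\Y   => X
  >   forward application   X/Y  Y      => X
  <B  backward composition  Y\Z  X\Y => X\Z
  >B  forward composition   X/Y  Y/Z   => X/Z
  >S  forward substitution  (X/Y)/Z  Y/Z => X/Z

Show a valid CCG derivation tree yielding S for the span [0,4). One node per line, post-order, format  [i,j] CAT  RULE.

[0,1] (PP/(NP\S))/S  lex  "liked"
[1,2] S  lex  "park"
[0,2] PP/(NP\S)  >  k=1
[2,3] (NP\S)/NP  lex  "some"
[0,3] PP/NP  >B  k=2
[3,4] S\(PP/NP)  lex  "near"
[0,4] S  <  k=3

[0,4] S   <
  [0,3] PP/NP   >B
    [0,2] PP/(NP\S)   >
      [0,1] "liked" : (PP/(NP\S))/S
      [1,2] "park" : S
    [2,3] "some" : (NP\S)/NP
  [3,4] "near" : S\(PP/NP)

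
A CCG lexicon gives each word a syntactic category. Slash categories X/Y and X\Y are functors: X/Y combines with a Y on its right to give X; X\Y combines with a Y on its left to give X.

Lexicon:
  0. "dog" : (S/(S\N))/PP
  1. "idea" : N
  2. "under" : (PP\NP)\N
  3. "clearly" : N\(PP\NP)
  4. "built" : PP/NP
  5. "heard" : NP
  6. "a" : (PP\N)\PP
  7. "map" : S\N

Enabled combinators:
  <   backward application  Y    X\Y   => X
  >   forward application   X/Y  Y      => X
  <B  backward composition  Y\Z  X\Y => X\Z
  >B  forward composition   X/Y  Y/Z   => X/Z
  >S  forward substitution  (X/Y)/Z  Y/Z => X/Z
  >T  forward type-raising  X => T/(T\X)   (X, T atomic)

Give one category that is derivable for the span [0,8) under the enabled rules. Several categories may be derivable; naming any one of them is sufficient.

S

[0,8] S   >
  [0,7] S/(S\N)   >
    [0,1] "dog" : (S/(S\N))/PP
    [1,7] PP   <
      [1,2] "idea" : N
      [2,7] PP\N   <B
        [2,4] N\N   <B
          [2,3] "under" : (PP\NP)\N
          [3,4] "clearly" : N\(PP\NP)
        [4,7] PP\N   <
          [4,6] PP   >
            [4,5] "built" : PP/NP
            [5,6] "heard" : NP
          [6,7] "a" : (PP\N)\PP
  [7,8] "map" : S\N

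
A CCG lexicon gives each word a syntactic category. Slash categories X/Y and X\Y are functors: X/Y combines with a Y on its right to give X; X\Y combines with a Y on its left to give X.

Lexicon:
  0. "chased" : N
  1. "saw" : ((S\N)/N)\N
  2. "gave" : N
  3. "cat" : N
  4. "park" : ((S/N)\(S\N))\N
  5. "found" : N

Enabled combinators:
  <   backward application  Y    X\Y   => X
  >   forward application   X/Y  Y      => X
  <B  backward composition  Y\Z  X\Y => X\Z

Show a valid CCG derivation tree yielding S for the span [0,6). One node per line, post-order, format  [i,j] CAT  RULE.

[0,1] N  lex  "chased"
[1,2] ((S\N)/N)\N  lex  "saw"
[0,2] (S\N)/N  <  k=1
[2,3] N  lex  "gave"
[0,3] S\N  >  k=2
[3,4] N  lex  "cat"
[4,5] ((S/N)\(S\N))\N  lex  "park"
[3,5] (S/N)\(S\N)  <  k=4
[0,5] S/N  <  k=3
[5,6] N  lex  "found"
[0,6] S  >  k=5

[0,6] S   >
  [0,5] S/N   <
    [0,3] S\N   >
      [0,2] (S\N)/N   <
        [0,1] "chased" : N
        [1,2] "saw" : ((S\N)/N)\N
      [2,3] "gave" : N
    [3,5] (S/N)\(S\N)   <
      [3,4] "cat" : N
      [4,5] "park" : ((S/N)\(S\N))\N
  [5,6] "found" : N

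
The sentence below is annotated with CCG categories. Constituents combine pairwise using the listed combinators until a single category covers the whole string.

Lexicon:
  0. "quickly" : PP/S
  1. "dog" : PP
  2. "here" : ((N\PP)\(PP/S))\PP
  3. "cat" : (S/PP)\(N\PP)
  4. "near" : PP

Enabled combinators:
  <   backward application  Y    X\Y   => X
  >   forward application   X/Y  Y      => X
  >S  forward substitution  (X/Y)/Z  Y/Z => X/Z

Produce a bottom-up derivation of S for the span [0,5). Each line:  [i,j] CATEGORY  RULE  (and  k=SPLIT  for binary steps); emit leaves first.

[0,1] PP/S  lex  "quickly"
[1,2] PP  lex  "dog"
[2,3] ((N\PP)\(PP/S))\PP  lex  "here"
[1,3] (N\PP)\(PP/S)  <  k=2
[0,3] N\PP  <  k=1
[3,4] (S/PP)\(N\PP)  lex  "cat"
[0,4] S/PP  <  k=3
[4,5] PP  lex  "near"
[0,5] S  >  k=4

[0,5] S   >
  [0,4] S/PP   <
    [0,3] N\PP   <
      [0,1] "quickly" : PP/S
      [1,3] (N\PP)\(PP/S)   <
        [1,2] "dog" : PP
        [2,3] "here" : ((N\PP)\(PP/S))\PP
    [3,4] "cat" : (S/PP)\(N\PP)
  [4,5] "near" : PP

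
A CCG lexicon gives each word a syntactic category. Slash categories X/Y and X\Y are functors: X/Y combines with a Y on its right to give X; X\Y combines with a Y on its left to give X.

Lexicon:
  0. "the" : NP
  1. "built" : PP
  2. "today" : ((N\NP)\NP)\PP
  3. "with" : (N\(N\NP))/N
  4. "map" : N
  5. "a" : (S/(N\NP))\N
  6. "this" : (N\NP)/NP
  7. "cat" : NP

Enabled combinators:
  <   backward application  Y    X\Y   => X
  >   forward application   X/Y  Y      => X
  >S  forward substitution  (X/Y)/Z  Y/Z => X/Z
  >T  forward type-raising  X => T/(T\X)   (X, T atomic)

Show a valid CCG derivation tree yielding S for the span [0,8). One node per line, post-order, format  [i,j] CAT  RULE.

[0,8] S   >
  [0,6] S/(N\NP)   <
    [0,5] N   <
      [0,3] N\NP   <
        [0,1] "the" : NP
        [1,3] (N\NP)\NP   <
          [1,2] "built" : PP
          [2,3] "today" : ((N\NP)\NP)\PP
      [3,5] N\(N\NP)   >
        [3,4] "with" : (N\(N\NP))/N
        [4,5] "map" : N
    [5,6] "a" : (S/(N\NP))\N
  [6,8] N\NP   >
    [6,7] "this" : (N\NP)/NP
    [7,8] "cat" : NP

[0,1] NP  lex  "the"
[1,2] PP  lex  "built"
[2,3] ((N\NP)\NP)\PP  lex  "today"
[1,3] (N\NP)\NP  <  k=2
[0,3] N\NP  <  k=1
[3,4] (N\(N\NP))/N  lex  "with"
[4,5] N  lex  "map"
[3,5] N\(N\NP)  >  k=4
[0,5] N  <  k=3
[5,6] (S/(N\NP))\N  lex  "a"
[0,6] S/(N\NP)  <  k=5
[6,7] (N\NP)/NP  lex  "this"
[7,8] NP  lex  "cat"
[6,8] N\NP  >  k=7
[0,8] S  >  k=6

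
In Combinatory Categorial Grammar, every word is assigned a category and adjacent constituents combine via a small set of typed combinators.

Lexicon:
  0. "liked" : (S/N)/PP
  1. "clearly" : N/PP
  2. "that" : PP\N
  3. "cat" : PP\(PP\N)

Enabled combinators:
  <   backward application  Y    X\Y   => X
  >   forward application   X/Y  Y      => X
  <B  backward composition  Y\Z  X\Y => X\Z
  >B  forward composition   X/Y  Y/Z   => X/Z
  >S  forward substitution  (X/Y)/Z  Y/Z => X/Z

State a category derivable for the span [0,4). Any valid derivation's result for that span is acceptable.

[0,4] S   >
  [0,2] S/PP   >S
    [0,1] "liked" : (S/N)/PP
    [1,2] "clearly" : N/PP
  [2,4] PP   <
    [2,3] "that" : PP\N
    [3,4] "cat" : PP\(PP\N)

S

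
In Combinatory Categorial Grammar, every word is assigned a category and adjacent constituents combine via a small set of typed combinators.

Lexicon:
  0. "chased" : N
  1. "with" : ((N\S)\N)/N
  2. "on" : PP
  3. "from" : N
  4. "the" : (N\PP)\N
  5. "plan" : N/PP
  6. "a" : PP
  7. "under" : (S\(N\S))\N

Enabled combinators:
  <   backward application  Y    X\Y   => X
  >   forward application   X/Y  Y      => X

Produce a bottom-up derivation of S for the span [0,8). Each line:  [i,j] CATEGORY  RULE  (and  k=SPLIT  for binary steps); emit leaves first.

[0,1] N  lex  "chased"
[1,2] ((N\S)\N)/N  lex  "with"
[2,3] PP  lex  "on"
[3,4] N  lex  "from"
[4,5] (N\PP)\N  lex  "the"
[3,5] N\PP  <  k=4
[2,5] N  <  k=3
[1,5] (N\S)\N  >  k=2
[0,5] N\S  <  k=1
[5,6] N/PP  lex  "plan"
[6,7] PP  lex  "a"
[5,7] N  >  k=6
[7,8] (S\(N\S))\N  lex  "under"
[5,8] S\(N\S)  <  k=7
[0,8] S  <  k=5

[0,8] S   <
  [0,5] N\S   <
    [0,1] "chased" : N
    [1,5] (N\S)\N   >
      [1,2] "with" : ((N\S)\N)/N
      [2,5] N   <
        [2,3] "on" : PP
        [3,5] N\PP   <
          [3,4] "from" : N
          [4,5] "the" : (N\PP)\N
  [5,8] S\(N\S)   <
    [5,7] N   >
      [5,6] "plan" : N/PP
      [6,7] "a" : PP
    [7,8] "under" : (S\(N\S))\N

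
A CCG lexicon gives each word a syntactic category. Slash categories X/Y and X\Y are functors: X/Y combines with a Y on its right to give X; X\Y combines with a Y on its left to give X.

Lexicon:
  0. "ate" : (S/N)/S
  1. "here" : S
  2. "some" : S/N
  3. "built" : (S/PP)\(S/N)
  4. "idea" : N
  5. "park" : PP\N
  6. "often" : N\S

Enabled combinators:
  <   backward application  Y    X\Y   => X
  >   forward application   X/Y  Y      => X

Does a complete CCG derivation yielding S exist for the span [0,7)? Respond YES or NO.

YES

[0,7] S   >
  [0,2] S/N   >
    [0,1] "ate" : (S/N)/S
    [1,2] "here" : S
  [2,7] N   <
    [2,6] S   >
      [2,4] S/PP   <
        [2,3] "some" : S/N
        [3,4] "built" : (S/PP)\(S/N)
      [4,6] PP   <
        [4,5] "idea" : N
        [5,6] "park" : PP\N
    [6,7] "often" : N\S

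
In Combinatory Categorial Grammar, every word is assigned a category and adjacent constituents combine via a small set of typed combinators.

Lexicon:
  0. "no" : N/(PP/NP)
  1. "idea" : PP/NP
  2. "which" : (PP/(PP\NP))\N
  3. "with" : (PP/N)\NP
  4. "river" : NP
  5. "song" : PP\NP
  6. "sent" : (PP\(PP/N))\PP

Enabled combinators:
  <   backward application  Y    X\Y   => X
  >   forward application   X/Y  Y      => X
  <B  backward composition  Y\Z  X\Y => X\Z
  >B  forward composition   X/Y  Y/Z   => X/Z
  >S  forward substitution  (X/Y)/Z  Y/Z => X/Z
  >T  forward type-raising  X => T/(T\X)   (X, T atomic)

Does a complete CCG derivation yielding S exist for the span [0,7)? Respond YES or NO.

NO

N/(PP/NP) PP/NP (PP/(PP\NP))\N (PP/N)\NP NP PP\NP (PP\(PP/N))\PP
CKY chart[0,7] = {N/(N\PP), NP/(NP\PP), PP, PP/(PP\PP), S/(S\PP)}; S ∉ chart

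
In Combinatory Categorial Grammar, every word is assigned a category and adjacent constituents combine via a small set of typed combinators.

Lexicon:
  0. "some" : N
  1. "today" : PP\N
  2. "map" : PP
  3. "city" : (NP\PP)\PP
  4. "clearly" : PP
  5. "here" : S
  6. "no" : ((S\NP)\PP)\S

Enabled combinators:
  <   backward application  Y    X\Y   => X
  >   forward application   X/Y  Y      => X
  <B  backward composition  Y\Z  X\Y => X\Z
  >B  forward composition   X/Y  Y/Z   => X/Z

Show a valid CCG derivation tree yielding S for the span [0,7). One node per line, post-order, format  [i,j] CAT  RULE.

[0,1] N  lex  "some"
[1,2] PP\N  lex  "today"
[0,2] PP  <  k=1
[2,3] PP  lex  "map"
[3,4] (NP\PP)\PP  lex  "city"
[2,4] NP\PP  <  k=3
[0,4] NP  <  k=2
[4,5] PP  lex  "clearly"
[5,6] S  lex  "here"
[6,7] ((S\NP)\PP)\S  lex  "no"
[5,7] (S\NP)\PP  <  k=6
[4,7] S\NP  <  k=5
[0,7] S  <  k=4

[0,7] S   <
  [0,4] NP   <
    [0,2] PP   <
      [0,1] "some" : N
      [1,2] "today" : PP\N
    [2,4] NP\PP   <
      [2,3] "map" : PP
      [3,4] "city" : (NP\PP)\PP
  [4,7] S\NP   <
    [4,5] "clearly" : PP
    [5,7] (S\NP)\PP   <
      [5,6] "here" : S
      [6,7] "no" : ((S\NP)\PP)\S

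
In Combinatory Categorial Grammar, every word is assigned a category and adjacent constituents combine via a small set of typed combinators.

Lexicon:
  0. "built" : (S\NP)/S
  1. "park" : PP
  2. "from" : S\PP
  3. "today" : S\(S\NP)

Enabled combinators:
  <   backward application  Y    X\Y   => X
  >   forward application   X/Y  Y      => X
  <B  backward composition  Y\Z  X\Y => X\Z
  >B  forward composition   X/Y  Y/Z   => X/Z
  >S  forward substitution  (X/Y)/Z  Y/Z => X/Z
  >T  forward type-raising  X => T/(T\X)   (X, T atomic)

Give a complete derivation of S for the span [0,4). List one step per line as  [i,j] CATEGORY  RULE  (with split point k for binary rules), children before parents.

[0,4] S   <
  [0,3] S\NP   >
    [0,1] "built" : (S\NP)/S
    [1,3] S   <
      [1,2] "park" : PP
      [2,3] "from" : S\PP
  [3,4] "today" : S\(S\NP)

[0,1] (S\NP)/S  lex  "built"
[1,2] PP  lex  "park"
[2,3] S\PP  lex  "from"
[1,3] S  <  k=2
[0,3] S\NP  >  k=1
[3,4] S\(S\NP)  lex  "today"
[0,4] S  <  k=3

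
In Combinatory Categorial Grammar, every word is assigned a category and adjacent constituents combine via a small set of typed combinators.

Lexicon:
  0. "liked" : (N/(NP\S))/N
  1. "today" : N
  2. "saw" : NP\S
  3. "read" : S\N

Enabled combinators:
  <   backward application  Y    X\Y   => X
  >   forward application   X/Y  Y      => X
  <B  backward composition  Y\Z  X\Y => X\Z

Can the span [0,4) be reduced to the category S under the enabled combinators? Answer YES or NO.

YES

[0,4] S   <
  [0,3] N   >
    [0,2] N/(NP\S)   >
      [0,1] "liked" : (N/(NP\S))/N
      [1,2] "today" : N
    [2,3] "saw" : NP\S
  [3,4] "read" : S\N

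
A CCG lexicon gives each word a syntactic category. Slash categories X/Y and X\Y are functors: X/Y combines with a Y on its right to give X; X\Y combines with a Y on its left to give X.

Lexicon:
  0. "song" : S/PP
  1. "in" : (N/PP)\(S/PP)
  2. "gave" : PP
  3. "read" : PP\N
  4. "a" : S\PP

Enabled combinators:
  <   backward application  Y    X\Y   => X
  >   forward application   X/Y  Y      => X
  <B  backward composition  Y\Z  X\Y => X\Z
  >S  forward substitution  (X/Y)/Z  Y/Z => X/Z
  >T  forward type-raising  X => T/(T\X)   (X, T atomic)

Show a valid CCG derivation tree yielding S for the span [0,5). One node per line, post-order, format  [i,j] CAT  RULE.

[0,1] S/PP  lex  "song"
[1,2] (N/PP)\(S/PP)  lex  "in"
[0,2] N/PP  <  k=1
[2,3] PP  lex  "gave"
[0,3] N  >  k=2
[3,4] PP\N  lex  "read"
[0,4] PP  <  k=3
[4,5] S\PP  lex  "a"
[0,5] S  <  k=4

[0,5] S   <
  [0,4] PP   <
    [0,3] N   >
      [0,2] N/PP   <
        [0,1] "song" : S/PP
        [1,2] "in" : (N/PP)\(S/PP)
      [2,3] "gave" : PP
    [3,4] "read" : PP\N
  [4,5] "a" : S\PP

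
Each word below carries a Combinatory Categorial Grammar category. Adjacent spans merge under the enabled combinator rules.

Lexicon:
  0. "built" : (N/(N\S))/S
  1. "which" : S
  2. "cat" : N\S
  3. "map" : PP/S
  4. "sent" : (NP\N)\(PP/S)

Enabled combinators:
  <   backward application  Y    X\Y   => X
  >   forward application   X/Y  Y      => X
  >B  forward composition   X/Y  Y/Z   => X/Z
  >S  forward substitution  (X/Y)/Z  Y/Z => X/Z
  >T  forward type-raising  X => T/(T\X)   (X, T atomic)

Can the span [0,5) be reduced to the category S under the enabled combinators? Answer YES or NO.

(N/(N\S))/S S N\S PP/S (NP\N)\(PP/S)
CKY chart[0,5] = {(N/(N\S))/(S\NP), N/(N\NP), NP, NP/(NP\NP), PP/(PP\NP), S/(S\NP)}; S ∉ chart

NO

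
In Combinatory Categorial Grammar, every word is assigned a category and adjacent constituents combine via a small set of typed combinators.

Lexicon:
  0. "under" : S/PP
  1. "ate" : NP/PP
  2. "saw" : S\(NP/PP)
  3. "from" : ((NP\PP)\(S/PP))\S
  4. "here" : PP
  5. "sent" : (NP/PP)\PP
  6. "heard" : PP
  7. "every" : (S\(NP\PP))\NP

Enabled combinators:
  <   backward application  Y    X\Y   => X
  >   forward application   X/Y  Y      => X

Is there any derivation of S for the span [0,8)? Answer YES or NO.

YES

[0,8] S   <
  [0,4] NP\PP   <
    [0,1] "under" : S/PP
    [1,4] (NP\PP)\(S/PP)   <
      [1,3] S   <
        [1,2] "ate" : NP/PP
        [2,3] "saw" : S\(NP/PP)
      [3,4] "from" : ((NP\PP)\(S/PP))\S
  [4,8] S\(NP\PP)   <
    [4,7] NP   >
      [4,6] NP/PP   <
        [4,5] "here" : PP
        [5,6] "sent" : (NP/PP)\PP
      [6,7] "heard" : PP
    [7,8] "every" : (S\(NP\PP))\NP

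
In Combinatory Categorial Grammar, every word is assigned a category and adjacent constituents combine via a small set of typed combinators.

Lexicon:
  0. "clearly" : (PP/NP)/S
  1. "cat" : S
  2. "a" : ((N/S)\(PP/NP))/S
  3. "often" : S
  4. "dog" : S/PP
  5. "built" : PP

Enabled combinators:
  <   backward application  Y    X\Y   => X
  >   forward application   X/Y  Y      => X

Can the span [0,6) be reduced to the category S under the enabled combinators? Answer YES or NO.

(PP/NP)/S S ((N/S)\(PP/NP))/S S S/PP PP
CKY chart[0,6] = {N}; S ∉ chart

NO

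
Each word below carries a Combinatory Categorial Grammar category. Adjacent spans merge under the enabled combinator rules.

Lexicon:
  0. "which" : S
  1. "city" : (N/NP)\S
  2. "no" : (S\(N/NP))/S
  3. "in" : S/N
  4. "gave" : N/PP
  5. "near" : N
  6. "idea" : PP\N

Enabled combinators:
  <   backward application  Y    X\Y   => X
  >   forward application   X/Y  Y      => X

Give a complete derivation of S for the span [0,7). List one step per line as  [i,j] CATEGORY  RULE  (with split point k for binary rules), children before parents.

[0,7] S   <
  [0,2] N/NP   <
    [0,1] "which" : S
    [1,2] "city" : (N/NP)\S
  [2,7] S\(N/NP)   >
    [2,3] "no" : (S\(N/NP))/S
    [3,7] S   >
      [3,4] "in" : S/N
      [4,7] N   >
        [4,5] "gave" : N/PP
        [5,7] PP   <
          [5,6] "near" : N
          [6,7] "idea" : PP\N

[0,1] S  lex  "which"
[1,2] (N/NP)\S  lex  "city"
[0,2] N/NP  <  k=1
[2,3] (S\(N/NP))/S  lex  "no"
[3,4] S/N  lex  "in"
[4,5] N/PP  lex  "gave"
[5,6] N  lex  "near"
[6,7] PP\N  lex  "idea"
[5,7] PP  <  k=6
[4,7] N  >  k=5
[3,7] S  >  k=4
[2,7] S\(N/NP)  >  k=3
[0,7] S  <  k=2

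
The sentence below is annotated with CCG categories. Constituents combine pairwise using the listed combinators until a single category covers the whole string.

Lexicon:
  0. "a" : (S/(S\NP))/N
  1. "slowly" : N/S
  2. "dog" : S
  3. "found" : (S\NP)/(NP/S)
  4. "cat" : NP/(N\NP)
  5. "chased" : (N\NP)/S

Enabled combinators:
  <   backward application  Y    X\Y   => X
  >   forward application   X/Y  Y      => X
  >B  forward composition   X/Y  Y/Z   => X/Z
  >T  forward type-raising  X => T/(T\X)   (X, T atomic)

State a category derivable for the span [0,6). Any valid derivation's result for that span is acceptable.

S

[0,6] S   >
  [0,3] S/(S\NP)   >
    [0,1] "a" : (S/(S\NP))/N
    [1,3] N   >
      [1,2] "slowly" : N/S
      [2,3] "dog" : S
  [3,6] S\NP   >
    [3,4] "found" : (S\NP)/(NP/S)
    [4,6] NP/S   >B
      [4,5] "cat" : NP/(N\NP)
      [5,6] "chased" : (N\NP)/S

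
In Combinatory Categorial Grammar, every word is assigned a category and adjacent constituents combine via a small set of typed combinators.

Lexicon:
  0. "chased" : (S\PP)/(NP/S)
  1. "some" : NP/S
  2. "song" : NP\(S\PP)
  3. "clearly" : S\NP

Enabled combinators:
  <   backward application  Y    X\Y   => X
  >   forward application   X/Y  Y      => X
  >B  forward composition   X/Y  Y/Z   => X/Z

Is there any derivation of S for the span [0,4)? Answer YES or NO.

YES

[0,4] S   <
  [0,3] NP   <
    [0,2] S\PP   >
      [0,1] "chased" : (S\PP)/(NP/S)
      [1,2] "some" : NP/S
    [2,3] "song" : NP\(S\PP)
  [3,4] "clearly" : S\NP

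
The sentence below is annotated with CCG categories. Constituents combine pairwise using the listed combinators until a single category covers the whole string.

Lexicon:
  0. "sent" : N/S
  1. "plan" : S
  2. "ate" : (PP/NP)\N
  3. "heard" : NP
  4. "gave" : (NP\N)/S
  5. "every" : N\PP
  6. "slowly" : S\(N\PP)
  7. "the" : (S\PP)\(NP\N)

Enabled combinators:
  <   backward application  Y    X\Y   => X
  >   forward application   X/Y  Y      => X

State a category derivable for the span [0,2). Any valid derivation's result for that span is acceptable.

N

[0,8] S   <
  [0,4] PP   >
    [0,3] PP/NP   <
      [0,2] N   >
        [0,1] "sent" : N/S
        [1,2] "plan" : S
      [2,3] "ate" : (PP/NP)\N
    [3,4] "heard" : NP
  [4,8] S\PP   <
    [4,7] NP\N   >
      [4,5] "gave" : (NP\N)/S
      [5,7] S   <
        [5,6] "every" : N\PP
        [6,7] "slowly" : S\(N\PP)
    [7,8] "the" : (S\PP)\(NP\N)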